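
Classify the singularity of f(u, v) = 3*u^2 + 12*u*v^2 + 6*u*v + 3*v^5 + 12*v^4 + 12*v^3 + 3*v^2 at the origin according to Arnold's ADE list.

The Hessian of f at 0 is [[6, 6], [6, 6]] with rank 1, so corank 1. A Groebner basis of the Jacobian ideal J(f) in C{u,v} is {u^2 + 2*u*v - u/2 - v/2, u/2 + v^2 + v/2}; counting standard monomials gives mu = 4. Corank 1: A-series; mu = 4 gives A_4.

A_{4}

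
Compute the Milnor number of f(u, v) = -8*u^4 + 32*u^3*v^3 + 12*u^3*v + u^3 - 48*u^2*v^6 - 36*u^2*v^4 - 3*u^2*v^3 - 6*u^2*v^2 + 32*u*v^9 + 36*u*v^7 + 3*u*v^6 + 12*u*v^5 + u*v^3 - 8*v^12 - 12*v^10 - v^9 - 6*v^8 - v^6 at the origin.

The Hessian of f at 0 is [[0, 0], [0, 0]] with rank 0, so corank 2. A Groebner basis of the Jacobian ideal J(f) in C{u,v} is {3*u^2/4 + v^4 + v^3/4, u^3, u^2*v - u^2/4 - v^3/12, -u^2 + u*v^2 - v^3/3}; counting standard monomials gives mu = 7. Corank 2; j^3 = u^3 is a perfect cube, so E-series; the 4-jet and mu = 7 give E_7.

7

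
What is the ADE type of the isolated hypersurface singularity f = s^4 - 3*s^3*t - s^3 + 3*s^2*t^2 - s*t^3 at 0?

E_{7}

The Hessian of f at 0 has rank 0. Corank 2; j^3 = -s^3 is a perfect cube, so E-series; the 4-jet and mu = 7 give E_7.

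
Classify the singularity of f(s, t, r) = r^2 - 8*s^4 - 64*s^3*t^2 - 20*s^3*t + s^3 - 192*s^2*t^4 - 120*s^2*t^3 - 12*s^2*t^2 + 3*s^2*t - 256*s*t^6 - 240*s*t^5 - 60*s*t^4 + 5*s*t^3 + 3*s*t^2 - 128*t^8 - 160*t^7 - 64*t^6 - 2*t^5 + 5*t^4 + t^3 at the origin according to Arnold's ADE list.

E_7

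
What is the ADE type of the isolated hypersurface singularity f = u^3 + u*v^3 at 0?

E_7

The Hessian of f at 0 has rank 0. Corank 2; j^3 = u^3 is a perfect cube, so E-series; the 4-jet and mu = 7 give E_7.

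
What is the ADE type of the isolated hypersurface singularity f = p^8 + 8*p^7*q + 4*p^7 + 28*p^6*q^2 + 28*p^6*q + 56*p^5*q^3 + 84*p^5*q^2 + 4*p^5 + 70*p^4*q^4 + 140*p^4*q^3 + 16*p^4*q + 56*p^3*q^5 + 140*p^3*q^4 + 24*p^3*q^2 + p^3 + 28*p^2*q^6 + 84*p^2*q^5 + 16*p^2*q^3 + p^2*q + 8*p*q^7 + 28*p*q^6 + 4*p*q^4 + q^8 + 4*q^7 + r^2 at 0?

The Hessian of f at 0 has rank 1. Corank 2; j^3 = p^2*(p + q) has shape L^2 M (L != M), so D-series; mu = 9 gives D_9.

D_{9}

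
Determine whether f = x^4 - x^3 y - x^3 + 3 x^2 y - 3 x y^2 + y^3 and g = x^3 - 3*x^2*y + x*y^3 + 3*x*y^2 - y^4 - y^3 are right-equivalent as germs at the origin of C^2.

Yes.

The Hessian of f at 0 is [[0, 0], [0, 0]] with rank 0, so corank 2. A Groebner basis of the Jacobian ideal J(f) in C{x,y} is {3*x^2 - 6*x*y + y^4 - y^3 + 3*y^2, x^3 - 3*x^2 + 6*x*y - 3*y^2, x^2*y - 3*x^2 + 6*x*y - 3*y^2, -2*x^2 + x*y^2 + 4*x*y - y^3/3 - 2*y^2}; counting standard monomials gives mu = 7. Corank 2; j^3 = -(x - y)^3 is a perfect cube, so E-series; the 4-jet and mu = 7 give E_7. The Hessian of g at 0 is [[0, 0], [0, 0]] with rank 0, so corank 2. A Groebner basis of the Jacobian ideal J(g) in C{x,y} is {x^3 - 3*x^2*y - 6*x^2 + 12*x*y - 6*y^2, 3*x^2 + x*y^2 - 6*x*y + 3*y^2, 3*x^2 - 6*x*y + y^3 + 3*y^2}; counting standard monomials gives mu = 7. Corank 2; j^3 = (x - y)^3 is a perfect cube, so E-series; the 4-jet and mu = 7 give E_7. Both have type E_7, hence right-equivalent.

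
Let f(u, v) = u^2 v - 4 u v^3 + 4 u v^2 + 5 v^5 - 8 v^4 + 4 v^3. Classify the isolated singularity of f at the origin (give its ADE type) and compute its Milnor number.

Type D_6, Milnor number mu = 6.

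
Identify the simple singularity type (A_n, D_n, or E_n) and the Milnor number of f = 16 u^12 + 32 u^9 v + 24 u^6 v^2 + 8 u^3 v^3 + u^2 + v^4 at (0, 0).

Type A_{3}, Milnor number mu = 3.

The Hessian of f at 0 is [[2, 0], [0, 0]] with rank 1, so corank 1. A Groebner basis of the Jacobian ideal J(f) in C{u,v} is {v^3, u}; counting standard monomials gives mu = 3. Corank 1: A-series; mu = 3 gives A_3.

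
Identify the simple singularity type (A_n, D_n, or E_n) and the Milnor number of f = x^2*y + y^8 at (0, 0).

Type D_9, Milnor number mu = 9.

The Hessian of f at 0 has rank 0. Corank 2; j^3 = x^2*y has shape L^2 M (L != M), so D-series; mu = 9 gives D_9.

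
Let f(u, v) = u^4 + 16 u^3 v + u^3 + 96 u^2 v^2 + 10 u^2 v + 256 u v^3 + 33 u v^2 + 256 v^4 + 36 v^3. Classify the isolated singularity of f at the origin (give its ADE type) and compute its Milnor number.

The Hessian of f at 0 is [[0, 0], [0, 0]] with rank 0, so corank 2. A Groebner basis of the Jacobian ideal J(f) in C{u,v} is {u*v^2 + 3*u*v/4 + 9*v^2/4, -u*v/4 + v^3 - 3*v^2/4, u^2 + 7*u*v + 12*v^2}; counting standard monomials gives mu = 5. Corank 2; j^3 = (u + 3*v)^2*(u + 4*v) has shape L^2 M (L != M), so D-series; mu = 5 gives D_5.

Type D_{5}, Milnor number mu = 5.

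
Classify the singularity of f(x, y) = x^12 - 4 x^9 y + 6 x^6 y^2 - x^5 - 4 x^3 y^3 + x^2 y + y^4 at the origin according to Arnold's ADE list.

D_{5}

The Hessian of f at 0 is [[0, 0], [0, 0]] with rank 0, so corank 2. A Groebner basis of the Jacobian ideal J(f) in C{x,y} is {x^3, x^2/4 + y^3, x*y}; counting standard monomials gives mu = 5. Corank 2; j^3 = x^2*y has shape L^2 M (L != M), so D-series; mu = 5 gives D_5.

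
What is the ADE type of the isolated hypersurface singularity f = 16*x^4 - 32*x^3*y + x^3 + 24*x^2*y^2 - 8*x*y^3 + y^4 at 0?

E_6

The Hessian of f at 0 has rank 0. Corank 2; j^3 = x^3 is a perfect cube, so E-series; the 4-jet and mu = 6 give E_6.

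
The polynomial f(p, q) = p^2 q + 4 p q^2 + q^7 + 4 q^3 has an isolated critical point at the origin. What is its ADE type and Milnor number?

The Hessian of f at 0 is [[0, 0], [0, 0]] with rank 0, so corank 2. A Groebner basis of the Jacobian ideal J(f) in C{p,q} is {p^2/7 + q^6 - 4*q^2/7, p^3 + 8*q^3, p*q + 2*q^2}; counting standard monomials gives mu = 8. Corank 2; j^3 = q*(p + 2*q)^2 has shape L^2 M (L != M), so D-series; mu = 8 gives D_8.

Type D8, Milnor number mu = 8.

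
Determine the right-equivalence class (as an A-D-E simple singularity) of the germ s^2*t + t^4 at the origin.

D_{5}

The Hessian of f at 0 has rank 0. Corank 2; j^3 = s^2*t has shape L^2 M (L != M), so D-series; mu = 5 gives D_5.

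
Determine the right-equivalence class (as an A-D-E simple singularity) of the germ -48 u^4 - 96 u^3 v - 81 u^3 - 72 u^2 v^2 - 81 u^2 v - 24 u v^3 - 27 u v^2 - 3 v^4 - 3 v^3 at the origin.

E_{6}

The Hessian of f at 0 has rank 0. Corank 2; j^3 = -3*(3*u + v)^3 is a perfect cube, so E-series; the 4-jet and mu = 6 give E_6.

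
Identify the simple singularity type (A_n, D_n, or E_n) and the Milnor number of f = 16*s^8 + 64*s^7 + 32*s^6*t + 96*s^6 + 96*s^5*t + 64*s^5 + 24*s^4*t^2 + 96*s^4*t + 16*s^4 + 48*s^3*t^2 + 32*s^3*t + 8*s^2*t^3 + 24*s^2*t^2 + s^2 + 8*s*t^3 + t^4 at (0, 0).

Type A_3, Milnor number mu = 3.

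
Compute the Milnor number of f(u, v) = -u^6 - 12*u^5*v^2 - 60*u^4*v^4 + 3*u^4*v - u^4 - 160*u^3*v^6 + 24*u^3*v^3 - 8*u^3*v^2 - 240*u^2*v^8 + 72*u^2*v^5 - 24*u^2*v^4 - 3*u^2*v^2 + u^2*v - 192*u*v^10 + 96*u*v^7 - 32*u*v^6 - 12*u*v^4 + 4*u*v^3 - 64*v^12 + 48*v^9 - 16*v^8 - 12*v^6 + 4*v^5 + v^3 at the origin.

4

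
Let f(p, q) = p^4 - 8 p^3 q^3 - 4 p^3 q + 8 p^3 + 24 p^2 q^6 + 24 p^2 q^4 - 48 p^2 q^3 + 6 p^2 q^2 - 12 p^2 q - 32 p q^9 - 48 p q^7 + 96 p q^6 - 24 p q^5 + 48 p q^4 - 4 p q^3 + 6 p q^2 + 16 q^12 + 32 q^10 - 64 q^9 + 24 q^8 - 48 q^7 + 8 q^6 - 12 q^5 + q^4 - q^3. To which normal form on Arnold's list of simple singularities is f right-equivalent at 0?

E_6

The Hessian of f at 0 is [[0, 0], [0, 0]] with rank 0, so corank 2. A Groebner basis of the Jacobian ideal J(f) in C{p,q} is {q^4, p*q^2 - 2*q^3/3, p^2 - p*q + q^2/4}; counting standard monomials gives mu = 6. Corank 2; j^3 = (2*p - q)^3 is a perfect cube, so E-series; the 4-jet and mu = 6 give E_6.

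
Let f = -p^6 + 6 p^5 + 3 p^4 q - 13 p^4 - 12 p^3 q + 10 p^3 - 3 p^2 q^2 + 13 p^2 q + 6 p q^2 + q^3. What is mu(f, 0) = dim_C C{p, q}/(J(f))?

The Hessian of f at 0 has rank 0. Corank 2; j^3 = (2*p + q)*(5*p^2 + 4*p*q + q^2) splits into three distinct lines over C (the quadratic factor has nonzero discriminant), so D_4.

4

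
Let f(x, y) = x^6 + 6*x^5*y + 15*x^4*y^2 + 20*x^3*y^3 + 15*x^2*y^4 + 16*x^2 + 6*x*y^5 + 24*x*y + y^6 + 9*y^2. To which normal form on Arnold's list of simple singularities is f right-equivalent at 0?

The Hessian of f at 0 is [[32, 24], [24, 18]] with rank 1, so corank 1. A Groebner basis of the Jacobian ideal J(f) in C{x,y} is {y^5, x + 3*y/4}; counting standard monomials gives mu = 5. Corank 1: A-series; mu = 5 gives A_5.

A_5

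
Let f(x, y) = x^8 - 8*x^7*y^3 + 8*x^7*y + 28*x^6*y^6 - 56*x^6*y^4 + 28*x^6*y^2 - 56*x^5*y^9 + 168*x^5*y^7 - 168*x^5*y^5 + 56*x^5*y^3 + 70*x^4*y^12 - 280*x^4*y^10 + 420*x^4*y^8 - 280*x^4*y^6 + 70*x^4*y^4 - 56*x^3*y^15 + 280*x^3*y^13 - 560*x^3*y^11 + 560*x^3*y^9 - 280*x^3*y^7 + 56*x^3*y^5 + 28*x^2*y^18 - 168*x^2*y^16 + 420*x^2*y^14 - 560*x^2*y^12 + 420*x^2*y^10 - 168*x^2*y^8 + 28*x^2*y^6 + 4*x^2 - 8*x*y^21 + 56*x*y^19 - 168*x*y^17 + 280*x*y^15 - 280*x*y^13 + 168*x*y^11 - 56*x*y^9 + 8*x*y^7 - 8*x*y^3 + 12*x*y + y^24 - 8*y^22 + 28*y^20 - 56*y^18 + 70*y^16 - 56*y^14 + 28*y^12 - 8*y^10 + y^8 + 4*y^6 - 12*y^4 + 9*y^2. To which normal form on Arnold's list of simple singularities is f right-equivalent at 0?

A7

The Hessian of f at 0 has rank 1. Corank 1: A-series; mu = 7 gives A_7.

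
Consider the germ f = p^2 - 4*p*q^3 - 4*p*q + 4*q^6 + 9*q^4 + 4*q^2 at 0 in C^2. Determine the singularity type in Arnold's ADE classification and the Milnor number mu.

Type A3, Milnor number mu = 3.

The Hessian of f at 0 is [[2, -4], [-4, 8]] with rank 1, so corank 1. A Groebner basis of the Jacobian ideal J(f) in C{p,q} is {q^3, p - 2*q}; counting standard monomials gives mu = 3. Corank 1: A-series; mu = 3 gives A_3.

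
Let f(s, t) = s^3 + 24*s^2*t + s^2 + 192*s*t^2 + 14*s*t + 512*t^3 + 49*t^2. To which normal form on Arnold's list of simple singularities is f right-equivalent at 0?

A_2

The Hessian of f at 0 is [[2, 14], [14, 98]] with rank 1, so corank 1. A Groebner basis of the Jacobian ideal J(f) in C{s,t} is {t^2, s + 7*t}; counting standard monomials gives mu = 2. Corank 1: A-series; mu = 2 gives A_2.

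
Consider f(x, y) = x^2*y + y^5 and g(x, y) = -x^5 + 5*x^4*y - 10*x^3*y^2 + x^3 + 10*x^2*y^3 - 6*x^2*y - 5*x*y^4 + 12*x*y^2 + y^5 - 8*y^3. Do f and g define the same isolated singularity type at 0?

The Hessian of f at 0 is [[0, 0], [0, 0]] with rank 0, so corank 2. A Groebner basis of the Jacobian ideal J(f) in C{x,y} is {x^2/5 + y^4, x^3, x*y}; counting standard monomials gives mu = 6. Corank 2; j^3 = x^2*y has shape L^2 M (L != M), so D-series; mu = 6 gives D_6. The Hessian of g at 0 is [[0, 0], [0, 0]] with rank 0, so corank 2. A Groebner basis of the Jacobian ideal J(g) in C{x,y} is {y^5, x*y^3 - 7*y^4/4, x^2 - 4*x*y + 4*y^2}; counting standard monomials gives mu = 8. Corank 2; j^3 = (x - 2*y)^3 is a perfect cube, so E-series; the 5-jet and mu = 8 give E_8. f is D_6 but g is E_8, hence not right-equivalent.

No.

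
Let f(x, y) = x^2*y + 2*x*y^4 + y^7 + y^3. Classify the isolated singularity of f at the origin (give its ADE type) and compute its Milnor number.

Type D4, Milnor number mu = 4.

The Hessian of f at 0 has rank 0. Corank 2; j^3 = y*(x^2 + y^2) splits into three distinct lines over C (the quadratic factor has nonzero discriminant), so D_4.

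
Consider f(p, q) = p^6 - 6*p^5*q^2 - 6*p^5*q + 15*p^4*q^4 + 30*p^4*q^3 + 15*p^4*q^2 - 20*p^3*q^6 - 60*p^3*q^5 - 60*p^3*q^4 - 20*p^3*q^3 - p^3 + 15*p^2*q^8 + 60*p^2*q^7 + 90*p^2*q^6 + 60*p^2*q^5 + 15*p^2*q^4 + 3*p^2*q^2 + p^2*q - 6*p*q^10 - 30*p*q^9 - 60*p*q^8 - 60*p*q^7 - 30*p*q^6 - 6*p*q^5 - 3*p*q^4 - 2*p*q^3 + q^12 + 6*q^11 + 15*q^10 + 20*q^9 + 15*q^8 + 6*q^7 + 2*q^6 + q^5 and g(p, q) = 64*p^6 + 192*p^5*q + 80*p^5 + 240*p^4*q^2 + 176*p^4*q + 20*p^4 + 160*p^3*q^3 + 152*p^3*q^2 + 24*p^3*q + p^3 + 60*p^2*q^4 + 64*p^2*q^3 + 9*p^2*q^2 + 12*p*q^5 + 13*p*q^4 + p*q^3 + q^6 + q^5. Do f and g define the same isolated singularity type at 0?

No.

The Hessian of f at 0 is [[0, 0], [0, 0]] with rank 0, so corank 2. A Groebner basis of the Jacobian ideal J(f) in C{p,q} is {-p^2 + p*q + q^4 - q^3, p^3, p^2*q + p*q/6 - q^3/6, -p^2 + p*q^2 + p*q - q^3}; counting standard monomials gives mu = 7. Corank 2; j^3 = -p^2*(p - q) has shape L^2 M (L != M), so D-series; mu = 7 gives D_7. The Hessian of g at 0 is [[0, 0], [0, 0]] with rank 0, so corank 2. A Groebner basis of the Jacobian ideal J(g) in C{p,q} is {-3*p^2/5 + q^4 - q^3/5, p^3, p^2*q + p^2/5 + q^3/15, -p^2/5 + p*q^2 - q^3/15}; counting standard monomials gives mu = 7. Corank 2; j^3 = p^3 is a perfect cube, so E-series; the 4-jet and mu = 7 give E_7. f is D_7 but g is E_7, hence not right-equivalent.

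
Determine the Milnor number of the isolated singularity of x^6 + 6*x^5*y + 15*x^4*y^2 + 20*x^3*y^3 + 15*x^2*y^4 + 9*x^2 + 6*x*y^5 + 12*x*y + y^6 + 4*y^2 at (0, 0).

5

The Hessian of f at 0 has rank 1. Corank 1: A-series; mu = 5 gives A_5.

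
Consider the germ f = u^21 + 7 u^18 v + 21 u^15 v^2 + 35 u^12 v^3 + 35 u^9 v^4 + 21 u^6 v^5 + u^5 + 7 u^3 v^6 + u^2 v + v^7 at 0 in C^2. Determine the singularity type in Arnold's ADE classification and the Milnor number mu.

The Hessian of f at 0 has rank 0. Corank 2; j^3 = u^2*v has shape L^2 M (L != M), so D-series; mu = 8 gives D_8.

Type D8, Milnor number mu = 8.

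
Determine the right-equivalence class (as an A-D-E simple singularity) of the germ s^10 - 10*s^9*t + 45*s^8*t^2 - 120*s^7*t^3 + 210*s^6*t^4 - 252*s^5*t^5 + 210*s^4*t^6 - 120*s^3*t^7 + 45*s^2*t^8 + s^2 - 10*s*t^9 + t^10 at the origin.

The Hessian of f at 0 has rank 1. Corank 1: A-series; mu = 9 gives A_9.

A_{9}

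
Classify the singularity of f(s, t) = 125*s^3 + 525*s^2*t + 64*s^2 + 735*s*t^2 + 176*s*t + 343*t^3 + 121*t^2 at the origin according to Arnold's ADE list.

A_{2}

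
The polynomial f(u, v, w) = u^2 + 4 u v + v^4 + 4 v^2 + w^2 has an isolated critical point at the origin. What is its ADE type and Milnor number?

Type A_3, Milnor number mu = 3.

The Hessian of f at 0 has rank 2. Corank 1: A-series; mu = 3 gives A_3.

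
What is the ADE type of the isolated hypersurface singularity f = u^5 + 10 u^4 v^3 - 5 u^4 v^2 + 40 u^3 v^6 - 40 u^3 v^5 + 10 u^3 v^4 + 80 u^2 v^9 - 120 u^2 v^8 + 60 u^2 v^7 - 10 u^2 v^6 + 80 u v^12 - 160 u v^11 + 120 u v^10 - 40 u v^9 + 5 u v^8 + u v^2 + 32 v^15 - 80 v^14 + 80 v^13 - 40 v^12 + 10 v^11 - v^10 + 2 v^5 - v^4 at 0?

The Hessian of f at 0 has rank 0. Corank 2; j^3 = u*v^2 has shape L^2 M (L != M), so D-series; mu = 6 gives D_6.

D_6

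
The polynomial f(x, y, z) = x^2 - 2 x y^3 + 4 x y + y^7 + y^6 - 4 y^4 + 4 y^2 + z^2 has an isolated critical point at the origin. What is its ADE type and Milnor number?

The Hessian of f at 0 is [[2, 4, 0], [4, 8, 0], [0, 0, 2]] with rank 2, so corank 1. A Groebner basis of the Jacobian ideal J(f) in C{x,y,z} is {-x + y^3 - 2*y, x^2 + 4*x*y + 4*y^2, z}; counting standard monomials gives mu = 6. Corank 1: A-series; mu = 6 gives A_6.

Type A6, Milnor number mu = 6.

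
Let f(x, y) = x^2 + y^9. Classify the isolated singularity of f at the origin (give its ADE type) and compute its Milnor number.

Type A_8, Milnor number mu = 8.

The Hessian of f at 0 is [[2, 0], [0, 0]] with rank 1, so corank 1. A Groebner basis of the Jacobian ideal J(f) in C{x,y} is {y^8, x}; counting standard monomials gives mu = 8. Corank 1: A-series; mu = 8 gives A_8.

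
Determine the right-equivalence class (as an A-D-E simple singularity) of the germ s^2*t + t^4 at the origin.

The Hessian of f at 0 is [[0, 0], [0, 0]] with rank 0, so corank 2. A Groebner basis of the Jacobian ideal J(f) in C{s,t} is {s^3, s^2/4 + t^3, s*t}; counting standard monomials gives mu = 5. Corank 2; j^3 = s^2*t has shape L^2 M (L != M), so D-series; mu = 5 gives D_5.

D5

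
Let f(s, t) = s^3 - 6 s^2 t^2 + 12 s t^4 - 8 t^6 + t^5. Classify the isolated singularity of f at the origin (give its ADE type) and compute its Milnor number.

The Hessian of f at 0 is [[0, 0], [0, 0]] with rank 0, so corank 2. A Groebner basis of the Jacobian ideal J(f) in C{s,t} is {t^4, s^3, -s^2/4 + s*t^2}; counting standard monomials gives mu = 8. Corank 2; j^3 = s^3 is a perfect cube, so E-series; the 5-jet and mu = 8 give E_8.

Type E_{8}, Milnor number mu = 8.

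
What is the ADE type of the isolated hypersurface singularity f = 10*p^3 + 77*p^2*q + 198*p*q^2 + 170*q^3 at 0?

The Hessian of f at 0 has rank 0. Corank 2; j^3 = (2*p + 5*q)*(5*p^2 + 26*p*q + 34*q^2) splits into three distinct lines over C (the quadratic factor has nonzero discriminant), so D_4.

D4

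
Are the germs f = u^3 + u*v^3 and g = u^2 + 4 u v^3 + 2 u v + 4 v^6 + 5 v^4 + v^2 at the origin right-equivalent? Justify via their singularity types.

No.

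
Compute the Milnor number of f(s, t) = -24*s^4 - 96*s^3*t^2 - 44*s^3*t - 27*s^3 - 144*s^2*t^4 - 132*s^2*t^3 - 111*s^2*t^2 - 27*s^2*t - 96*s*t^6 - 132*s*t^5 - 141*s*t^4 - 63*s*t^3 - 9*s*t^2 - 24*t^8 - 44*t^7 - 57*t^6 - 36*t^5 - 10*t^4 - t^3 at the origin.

7

The Hessian of f at 0 has rank 0. Corank 2; j^3 = -(3*s + t)^3 is a perfect cube, so E-series; the 4-jet and mu = 7 give E_7.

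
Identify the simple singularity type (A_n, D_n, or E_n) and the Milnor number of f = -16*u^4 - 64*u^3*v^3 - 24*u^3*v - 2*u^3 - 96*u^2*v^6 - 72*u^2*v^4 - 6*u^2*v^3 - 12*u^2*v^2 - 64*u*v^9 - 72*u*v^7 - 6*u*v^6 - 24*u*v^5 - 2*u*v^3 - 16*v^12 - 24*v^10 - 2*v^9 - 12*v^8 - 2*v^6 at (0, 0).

Type E7, Milnor number mu = 7.

The Hessian of f at 0 has rank 0. Corank 2; j^3 = -2*u^3 is a perfect cube, so E-series; the 4-jet and mu = 7 give E_7.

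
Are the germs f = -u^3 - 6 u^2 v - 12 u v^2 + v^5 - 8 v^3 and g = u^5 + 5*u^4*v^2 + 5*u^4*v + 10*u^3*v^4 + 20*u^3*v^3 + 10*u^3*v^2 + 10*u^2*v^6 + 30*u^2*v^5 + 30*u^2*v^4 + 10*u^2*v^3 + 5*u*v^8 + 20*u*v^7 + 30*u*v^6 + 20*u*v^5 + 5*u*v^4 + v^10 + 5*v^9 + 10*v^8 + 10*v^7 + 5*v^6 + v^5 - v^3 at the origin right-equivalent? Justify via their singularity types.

Yes.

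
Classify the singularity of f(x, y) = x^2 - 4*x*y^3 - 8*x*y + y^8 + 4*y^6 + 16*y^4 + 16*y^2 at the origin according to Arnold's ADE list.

A_{7}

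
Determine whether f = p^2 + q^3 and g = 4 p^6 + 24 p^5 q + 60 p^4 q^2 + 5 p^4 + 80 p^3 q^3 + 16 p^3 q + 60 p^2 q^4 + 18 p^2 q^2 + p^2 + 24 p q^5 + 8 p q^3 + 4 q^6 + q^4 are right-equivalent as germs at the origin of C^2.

No.

The Hessian of f at 0 is [[2, 0], [0, 0]] with rank 1, so corank 1. A Groebner basis of the Jacobian ideal J(f) in C{p,q} is {q^2, p}; counting standard monomials gives mu = 2. Corank 1: A-series; mu = 2 gives A_2. The Hessian of g at 0 is [[2, 0], [0, 0]] with rank 1, so corank 1. A Groebner basis of the Jacobian ideal J(g) in C{p,q} is {q^3, p}; counting standard monomials gives mu = 3. Corank 1: A-series; mu = 3 gives A_3. f is A_2 but g is A_3, hence not right-equivalent.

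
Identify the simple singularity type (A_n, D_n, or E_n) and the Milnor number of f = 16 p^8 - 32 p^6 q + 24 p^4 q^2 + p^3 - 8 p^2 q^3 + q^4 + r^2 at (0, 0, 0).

Type E_{6}, Milnor number mu = 6.

The Hessian of f at 0 has rank 1. Corank 2; j^3 = p^3 is a perfect cube, so E-series; the 4-jet and mu = 6 give E_6.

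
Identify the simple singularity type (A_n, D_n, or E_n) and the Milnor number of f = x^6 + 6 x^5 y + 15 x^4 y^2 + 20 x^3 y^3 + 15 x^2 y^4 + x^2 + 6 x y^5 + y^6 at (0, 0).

Type A5, Milnor number mu = 5.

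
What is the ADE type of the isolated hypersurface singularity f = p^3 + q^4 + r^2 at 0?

E6

The Hessian of f at 0 is [[0, 0, 0], [0, 0, 0], [0, 0, 2]] with rank 1, so corank 2. A Groebner basis of the Jacobian ideal J(f) in C{p,q,r} is {q^3, p^2, r}; counting standard monomials gives mu = 6. Corank 2; j^3 = p^3 is a perfect cube, so E-series; the 4-jet and mu = 6 give E_6.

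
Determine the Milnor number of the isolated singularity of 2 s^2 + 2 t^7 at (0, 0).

6

The Hessian of f at 0 has rank 1. Corank 1: A-series; mu = 6 gives A_6.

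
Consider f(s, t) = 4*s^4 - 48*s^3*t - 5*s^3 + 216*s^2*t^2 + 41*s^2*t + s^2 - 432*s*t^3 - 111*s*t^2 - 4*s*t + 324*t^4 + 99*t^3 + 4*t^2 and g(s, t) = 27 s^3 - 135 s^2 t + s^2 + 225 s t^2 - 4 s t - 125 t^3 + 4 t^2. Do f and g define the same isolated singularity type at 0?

Yes.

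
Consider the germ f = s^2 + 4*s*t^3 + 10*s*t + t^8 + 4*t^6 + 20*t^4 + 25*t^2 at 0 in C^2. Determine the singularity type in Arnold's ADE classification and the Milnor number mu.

The Hessian of f at 0 is [[2, 10], [10, 50]] with rank 1, so corank 1. A Groebner basis of the Jacobian ideal J(f) in C{s,t} is {s^3 - 75*s*t^2 + 125*s + 625*t, s^2*t + 10*s*t^2 - 25*s/2 - 125*t/2, s/2 + t^3 + 5*t/2}; counting standard monomials gives mu = 7. Corank 1: A-series; mu = 7 gives A_7.

Type A7, Milnor number mu = 7.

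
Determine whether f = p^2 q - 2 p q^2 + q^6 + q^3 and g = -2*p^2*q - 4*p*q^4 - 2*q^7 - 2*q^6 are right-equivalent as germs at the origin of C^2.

Yes.

The Hessian of f at 0 has rank 0. Corank 2; j^3 = q*(p - q)^2 has shape L^2 M (L != M), so D-series; mu = 7 gives D_7. The Hessian of g at 0 has rank 0. Corank 2; j^3 = -2*p^2*q has shape L^2 M (L != M), so D-series; mu = 7 gives D_7. Both have type D_7, hence right-equivalent.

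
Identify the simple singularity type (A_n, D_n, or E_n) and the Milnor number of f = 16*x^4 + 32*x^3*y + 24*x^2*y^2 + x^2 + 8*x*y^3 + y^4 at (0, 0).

The Hessian of f at 0 is [[2, 0], [0, 0]] with rank 1, so corank 1. A Groebner basis of the Jacobian ideal J(f) in C{x,y} is {y^3, x}; counting standard monomials gives mu = 3. Corank 1: A-series; mu = 3 gives A_3.

Type A3, Milnor number mu = 3.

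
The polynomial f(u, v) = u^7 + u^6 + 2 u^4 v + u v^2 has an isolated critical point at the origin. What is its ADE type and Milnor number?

The Hessian of f at 0 has rank 0. Corank 2; j^3 = u*v^2 has shape L^2 M (L != M), so D-series; mu = 7 gives D_7.

Type D_7, Milnor number mu = 7.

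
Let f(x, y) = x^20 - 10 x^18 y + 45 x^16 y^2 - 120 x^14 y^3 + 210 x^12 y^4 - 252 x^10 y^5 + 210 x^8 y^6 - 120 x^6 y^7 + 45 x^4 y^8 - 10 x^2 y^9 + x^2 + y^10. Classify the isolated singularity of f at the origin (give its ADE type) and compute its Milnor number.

Type A_{9}, Milnor number mu = 9.

The Hessian of f at 0 is [[2, 0], [0, 0]] with rank 1, so corank 1. A Groebner basis of the Jacobian ideal J(f) in C{x,y} is {y^9, x}; counting standard monomials gives mu = 9. Corank 1: A-series; mu = 9 gives A_9.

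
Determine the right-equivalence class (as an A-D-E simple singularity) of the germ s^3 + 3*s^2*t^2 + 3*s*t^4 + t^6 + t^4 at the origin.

The Hessian of f at 0 is [[0, 0], [0, 0]] with rank 0, so corank 2. A Groebner basis of the Jacobian ideal J(f) in C{s,t} is {s^3, s^2*t, s^2/2 + s*t^2, t^3}; counting standard monomials gives mu = 6. Corank 2; j^3 = s^3 is a perfect cube, so E-series; the 4-jet and mu = 6 give E_6.

E_6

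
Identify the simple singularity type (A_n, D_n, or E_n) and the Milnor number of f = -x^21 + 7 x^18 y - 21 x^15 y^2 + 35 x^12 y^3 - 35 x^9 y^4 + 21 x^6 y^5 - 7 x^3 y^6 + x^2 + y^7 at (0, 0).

The Hessian of f at 0 is [[2, 0], [0, 0]] with rank 1, so corank 1. A Groebner basis of the Jacobian ideal J(f) in C{x,y} is {y^6, x}; counting standard monomials gives mu = 6. Corank 1: A-series; mu = 6 gives A_6.

Type A_{6}, Milnor number mu = 6.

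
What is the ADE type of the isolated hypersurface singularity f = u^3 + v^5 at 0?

E_8

The Hessian of f at 0 is [[0, 0], [0, 0]] with rank 0, so corank 2. A Groebner basis of the Jacobian ideal J(f) in C{u,v} is {v^4, u^2}; counting standard monomials gives mu = 8. Corank 2; j^3 = u^3 is a perfect cube, so E-series; the 5-jet and mu = 8 give E_8.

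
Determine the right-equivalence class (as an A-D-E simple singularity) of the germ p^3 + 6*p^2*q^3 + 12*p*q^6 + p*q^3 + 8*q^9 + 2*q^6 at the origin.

E_7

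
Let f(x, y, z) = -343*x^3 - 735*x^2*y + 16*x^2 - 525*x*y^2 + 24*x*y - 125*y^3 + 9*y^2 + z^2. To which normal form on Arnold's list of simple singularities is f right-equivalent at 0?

A_2

The Hessian of f at 0 has rank 2. Corank 1: A-series; mu = 2 gives A_2.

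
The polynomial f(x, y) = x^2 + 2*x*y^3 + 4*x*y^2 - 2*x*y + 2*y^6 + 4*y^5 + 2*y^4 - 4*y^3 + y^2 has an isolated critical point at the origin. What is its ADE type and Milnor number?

Type A_5, Milnor number mu = 5.

The Hessian of f at 0 is [[2, -2], [-2, 2]] with rank 1, so corank 1. A Groebner basis of the Jacobian ideal J(f) in C{x,y} is {x*y^2 - 2*x*y + 5*x + 12*y^2 - 5*y, x + y^3 + 2*y^2 - y, x^2 + 2*x*y - 8*x - 19*y^2 + 8*y}; counting standard monomials gives mu = 5. Corank 1: A-series; mu = 5 gives A_5.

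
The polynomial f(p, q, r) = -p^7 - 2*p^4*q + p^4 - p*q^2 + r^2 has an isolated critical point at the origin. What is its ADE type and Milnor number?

Type D_5, Milnor number mu = 5.

The Hessian of f at 0 has rank 1. Corank 2; j^3 = -p*q^2 has shape L^2 M (L != M), so D-series; mu = 5 gives D_5.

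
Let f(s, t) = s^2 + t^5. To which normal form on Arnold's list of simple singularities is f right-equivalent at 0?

The Hessian of f at 0 is [[2, 0], [0, 0]] with rank 1, so corank 1. A Groebner basis of the Jacobian ideal J(f) in C{s,t} is {t^4, s}; counting standard monomials gives mu = 4. Corank 1: A-series; mu = 4 gives A_4.

A_4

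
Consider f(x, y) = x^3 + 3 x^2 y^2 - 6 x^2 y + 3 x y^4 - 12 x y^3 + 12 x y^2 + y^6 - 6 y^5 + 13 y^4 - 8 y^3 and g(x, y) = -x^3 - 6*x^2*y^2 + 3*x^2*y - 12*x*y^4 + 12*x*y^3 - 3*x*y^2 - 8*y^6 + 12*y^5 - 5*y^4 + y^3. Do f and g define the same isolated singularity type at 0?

The Hessian of f at 0 has rank 0. Corank 2; j^3 = (x - 2*y)^3 is a perfect cube, so E-series; the 4-jet and mu = 6 give E_6. The Hessian of g at 0 has rank 0. Corank 2; j^3 = -(x - y)^3 is a perfect cube, so E-series; the 4-jet and mu = 6 give E_6. Both have type E_6, hence right-equivalent.

Yes.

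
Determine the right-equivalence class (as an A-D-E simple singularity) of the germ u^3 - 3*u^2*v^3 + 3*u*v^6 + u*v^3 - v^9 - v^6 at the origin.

The Hessian of f at 0 is [[0, 0], [0, 0]] with rank 0, so corank 2. A Groebner basis of the Jacobian ideal J(f) in C{u,v} is {u^3, u*v^2, 3*u^2 + v^3}; counting standard monomials gives mu = 7. Corank 2; j^3 = u^3 is a perfect cube, so E-series; the 4-jet and mu = 7 give E_7.

E_7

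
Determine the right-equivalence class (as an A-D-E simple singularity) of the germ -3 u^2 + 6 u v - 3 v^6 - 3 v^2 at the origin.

A_{5}

The Hessian of f at 0 has rank 1. Corank 1: A-series; mu = 5 gives A_5.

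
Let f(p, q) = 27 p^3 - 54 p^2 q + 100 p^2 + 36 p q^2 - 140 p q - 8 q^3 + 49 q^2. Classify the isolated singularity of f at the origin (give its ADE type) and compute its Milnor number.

Type A_2, Milnor number mu = 2.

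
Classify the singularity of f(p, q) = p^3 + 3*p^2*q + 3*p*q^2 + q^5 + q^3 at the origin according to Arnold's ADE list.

E8

The Hessian of f at 0 has rank 0. Corank 2; j^3 = (p + q)^3 is a perfect cube, so E-series; the 5-jet and mu = 8 give E_8.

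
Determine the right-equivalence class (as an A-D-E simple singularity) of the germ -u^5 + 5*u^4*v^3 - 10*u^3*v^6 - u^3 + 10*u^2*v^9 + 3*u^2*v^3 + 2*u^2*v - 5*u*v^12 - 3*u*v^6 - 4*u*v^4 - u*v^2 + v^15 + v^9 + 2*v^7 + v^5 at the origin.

D_{6}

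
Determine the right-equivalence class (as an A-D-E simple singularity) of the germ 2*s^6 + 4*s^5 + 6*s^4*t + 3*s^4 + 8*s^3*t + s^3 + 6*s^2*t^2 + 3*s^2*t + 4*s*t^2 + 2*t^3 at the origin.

D4

The Hessian of f at 0 is [[0, 0], [0, 0]] with rank 0, so corank 2. A Groebner basis of the Jacobian ideal J(f) in C{s,t} is {t^3, s^2 - 2*t^2/3, s*t + t^2}; counting standard monomials gives mu = 4. Corank 2; j^3 = (s + t)*(s^2 + 2*s*t + 2*t^2) splits into three distinct lines over C (the quadratic factor has nonzero discriminant), so D_4.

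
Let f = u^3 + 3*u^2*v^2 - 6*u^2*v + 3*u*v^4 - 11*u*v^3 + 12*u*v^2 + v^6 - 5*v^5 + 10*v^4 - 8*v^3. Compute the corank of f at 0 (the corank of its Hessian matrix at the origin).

Hessian at 0 has rank 0.

2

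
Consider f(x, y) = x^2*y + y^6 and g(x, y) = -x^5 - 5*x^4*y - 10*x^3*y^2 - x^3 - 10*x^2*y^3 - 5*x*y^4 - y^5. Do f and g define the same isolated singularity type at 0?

No.

The Hessian of f at 0 has rank 0. Corank 2; j^3 = x^2*y has shape L^2 M (L != M), so D-series; mu = 7 gives D_7. The Hessian of g at 0 has rank 0. Corank 2; j^3 = -x^3 is a perfect cube, so E-series; the 5-jet and mu = 8 give E_8. f is D_7 but g is E_8, hence not right-equivalent.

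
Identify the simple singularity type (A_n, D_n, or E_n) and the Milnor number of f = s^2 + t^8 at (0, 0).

Type A_7, Milnor number mu = 7.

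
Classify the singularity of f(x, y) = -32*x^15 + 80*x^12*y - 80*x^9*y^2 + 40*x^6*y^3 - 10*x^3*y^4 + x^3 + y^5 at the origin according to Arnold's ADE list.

The Hessian of f at 0 has rank 0. Corank 2; j^3 = x^3 is a perfect cube, so E-series; the 5-jet and mu = 8 give E_8.

E_8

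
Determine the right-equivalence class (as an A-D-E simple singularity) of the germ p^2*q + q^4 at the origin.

D_5

The Hessian of f at 0 is [[0, 0], [0, 0]] with rank 0, so corank 2. A Groebner basis of the Jacobian ideal J(f) in C{p,q} is {p^3, p^2/4 + q^3, p*q}; counting standard monomials gives mu = 5. Corank 2; j^3 = p^2*q has shape L^2 M (L != M), so D-series; mu = 5 gives D_5.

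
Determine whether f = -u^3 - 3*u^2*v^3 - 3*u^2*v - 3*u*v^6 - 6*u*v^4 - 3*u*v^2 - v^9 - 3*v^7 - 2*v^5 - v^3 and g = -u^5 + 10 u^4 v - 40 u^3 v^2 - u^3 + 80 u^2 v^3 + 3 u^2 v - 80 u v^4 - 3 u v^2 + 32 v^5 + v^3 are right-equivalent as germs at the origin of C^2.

Yes.

The Hessian of f at 0 is [[0, 0], [0, 0]] with rank 0, so corank 2. A Groebner basis of the Jacobian ideal J(f) in C{u,v} is {u^2/2 + u*v^3 + u*v + v^2/2, v^4, u^3 - 3*u*v^2 - 2*v^3, u^2*v + 2*u*v^2 + v^3}; counting standard monomials gives mu = 8. Corank 2; j^3 = -(u + v)^3 is a perfect cube, so E-series; the 5-jet and mu = 8 give E_8. The Hessian of g at 0 is [[0, 0], [0, 0]] with rank 0, so corank 2. A Groebner basis of the Jacobian ideal J(g) in C{u,v} is {v^5, u*v^3 - 5*v^4/4, u^2 - 2*u*v + v^2}; counting standard monomials gives mu = 8. Corank 2; j^3 = -(u - v)^3 is a perfect cube, so E-series; the 5-jet and mu = 8 give E_8. Both have type E_8, hence right-equivalent.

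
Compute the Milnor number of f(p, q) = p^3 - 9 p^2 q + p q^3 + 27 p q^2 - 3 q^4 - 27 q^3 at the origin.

7

The Hessian of f at 0 is [[0, 0], [0, 0]] with rank 0, so corank 2. A Groebner basis of the Jacobian ideal J(f) in C{p,q} is {p^3 - 9*p^2*q - 162*p^2 + 972*p*q - 1458*q^2, 9*p^2 + p*q^2 - 54*p*q + 81*q^2, 3*p^2 - 18*p*q + q^3 + 27*q^2}; counting standard monomials gives mu = 7. Corank 2; j^3 = (p - 3*q)^3 is a perfect cube, so E-series; the 4-jet and mu = 7 give E_7.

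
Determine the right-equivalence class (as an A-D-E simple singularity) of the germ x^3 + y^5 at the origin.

The Hessian of f at 0 has rank 0. Corank 2; j^3 = x^3 is a perfect cube, so E-series; the 5-jet and mu = 8 give E_8.

E_{8}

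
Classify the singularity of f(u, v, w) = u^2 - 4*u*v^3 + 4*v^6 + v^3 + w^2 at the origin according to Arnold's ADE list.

A_{2}

The Hessian of f at 0 is [[2, 0, 0], [0, 0, 0], [0, 0, 2]] with rank 2, so corank 1. A Groebner basis of the Jacobian ideal J(f) in C{u,v,w} is {v^2, u, w}; counting standard monomials gives mu = 2. Corank 1: A-series; mu = 2 gives A_2.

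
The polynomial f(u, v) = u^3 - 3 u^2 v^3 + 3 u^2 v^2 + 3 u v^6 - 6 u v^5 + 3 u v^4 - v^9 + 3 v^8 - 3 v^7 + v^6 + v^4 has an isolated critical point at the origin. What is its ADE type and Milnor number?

The Hessian of f at 0 is [[0, 0], [0, 0]] with rank 0, so corank 2. A Groebner basis of the Jacobian ideal J(f) in C{u,v} is {u^3, u^2*v, u^2/2 + u*v^2, v^3}; counting standard monomials gives mu = 6. Corank 2; j^3 = u^3 is a perfect cube, so E-series; the 4-jet and mu = 6 give E_6.

Type E_{6}, Milnor number mu = 6.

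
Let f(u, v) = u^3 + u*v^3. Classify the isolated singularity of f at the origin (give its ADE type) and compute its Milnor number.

The Hessian of f at 0 is [[0, 0], [0, 0]] with rank 0, so corank 2. A Groebner basis of the Jacobian ideal J(f) in C{u,v} is {u^3, u*v^2, 3*u^2 + v^3}; counting standard monomials gives mu = 7. Corank 2; j^3 = u^3 is a perfect cube, so E-series; the 4-jet and mu = 7 give E_7.

Type E_{7}, Milnor number mu = 7.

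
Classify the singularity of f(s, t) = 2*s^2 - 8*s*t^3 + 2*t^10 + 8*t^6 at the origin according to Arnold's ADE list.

A_{9}

The Hessian of f at 0 has rank 1. Corank 1: A-series; mu = 9 gives A_9.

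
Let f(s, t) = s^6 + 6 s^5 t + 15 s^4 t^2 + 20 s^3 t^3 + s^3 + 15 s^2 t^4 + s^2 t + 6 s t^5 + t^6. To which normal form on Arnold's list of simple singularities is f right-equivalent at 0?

D7

The Hessian of f at 0 has rank 0. Corank 2; j^3 = s^2*(s + t) has shape L^2 M (L != M), so D-series; mu = 7 gives D_7.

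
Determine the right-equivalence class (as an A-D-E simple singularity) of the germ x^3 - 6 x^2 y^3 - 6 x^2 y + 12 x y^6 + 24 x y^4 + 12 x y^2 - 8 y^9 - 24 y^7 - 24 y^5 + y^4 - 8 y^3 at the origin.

The Hessian of f at 0 has rank 0. Corank 2; j^3 = (x - 2*y)^3 is a perfect cube, so E-series; the 4-jet and mu = 6 give E_6.

E_{6}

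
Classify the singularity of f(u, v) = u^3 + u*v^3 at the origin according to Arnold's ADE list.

The Hessian of f at 0 has rank 0. Corank 2; j^3 = u^3 is a perfect cube, so E-series; the 4-jet and mu = 7 give E_7.

E_{7}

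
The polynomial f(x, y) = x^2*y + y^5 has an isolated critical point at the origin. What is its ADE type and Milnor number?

Type D_{6}, Milnor number mu = 6.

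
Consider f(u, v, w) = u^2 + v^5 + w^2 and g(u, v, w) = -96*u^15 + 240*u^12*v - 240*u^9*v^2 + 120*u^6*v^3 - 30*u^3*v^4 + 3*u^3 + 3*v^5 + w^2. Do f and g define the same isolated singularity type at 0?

No.

The Hessian of f at 0 has rank 2. Corank 1: A-series; mu = 4 gives A_4. The Hessian of g at 0 has rank 1. Corank 2; j^3 = 3*u^3 is a perfect cube, so E-series; the 5-jet and mu = 8 give E_8. f is A_4 but g is E_8, hence not right-equivalent.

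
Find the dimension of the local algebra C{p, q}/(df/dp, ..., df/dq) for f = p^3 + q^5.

The Hessian of f at 0 has rank 0. Corank 2; j^3 = p^3 is a perfect cube, so E-series; the 5-jet and mu = 8 give E_8.

8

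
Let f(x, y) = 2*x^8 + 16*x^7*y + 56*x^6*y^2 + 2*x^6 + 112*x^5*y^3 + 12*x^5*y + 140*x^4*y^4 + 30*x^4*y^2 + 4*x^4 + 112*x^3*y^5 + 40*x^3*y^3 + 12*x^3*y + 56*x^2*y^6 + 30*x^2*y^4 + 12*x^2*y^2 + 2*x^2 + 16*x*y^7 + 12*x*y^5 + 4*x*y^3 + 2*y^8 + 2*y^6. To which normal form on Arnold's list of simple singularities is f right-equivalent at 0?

A_{7}

The Hessian of f at 0 is [[4, 0], [0, 0]] with rank 1, so corank 1. A Groebner basis of the Jacobian ideal J(f) in C{x,y} is {-3*x^2 + x*y + y^4, x^3, x^2*y, x*y^2 + x/3 + y^3/3}; counting standard monomials gives mu = 7. Corank 1: A-series; mu = 7 gives A_7.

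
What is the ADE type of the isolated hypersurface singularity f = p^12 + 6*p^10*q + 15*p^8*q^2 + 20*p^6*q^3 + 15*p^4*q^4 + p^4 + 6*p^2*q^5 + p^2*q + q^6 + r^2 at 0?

D7

The Hessian of f at 0 is [[0, 0, 0], [0, 0, 0], [0, 0, 2]] with rank 1, so corank 2. A Groebner basis of the Jacobian ideal J(f) in C{p,q,r} is {p^2/6 + q^5, p^3, p*q, r}; counting standard monomials gives mu = 7. Corank 2; j^3 = p^2*q has shape L^2 M (L != M), so D-series; mu = 7 gives D_7.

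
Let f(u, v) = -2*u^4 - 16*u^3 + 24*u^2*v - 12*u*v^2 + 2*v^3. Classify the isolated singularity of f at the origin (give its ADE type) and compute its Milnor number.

The Hessian of f at 0 has rank 0. Corank 2; j^3 = -2*(2*u - v)^3 is a perfect cube, so E-series; the 4-jet and mu = 6 give E_6.

Type E_{6}, Milnor number mu = 6.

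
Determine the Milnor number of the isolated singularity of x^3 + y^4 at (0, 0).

The Hessian of f at 0 has rank 0. Corank 2; j^3 = x^3 is a perfect cube, so E-series; the 4-jet and mu = 6 give E_6.

6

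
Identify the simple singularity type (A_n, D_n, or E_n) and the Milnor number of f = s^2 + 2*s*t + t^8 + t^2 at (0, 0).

The Hessian of f at 0 has rank 1. Corank 1: A-series; mu = 7 gives A_7.

Type A_{7}, Milnor number mu = 7.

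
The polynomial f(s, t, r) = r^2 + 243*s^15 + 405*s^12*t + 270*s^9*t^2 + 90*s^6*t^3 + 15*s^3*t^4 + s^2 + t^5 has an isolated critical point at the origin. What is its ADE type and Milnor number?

Type A4, Milnor number mu = 4.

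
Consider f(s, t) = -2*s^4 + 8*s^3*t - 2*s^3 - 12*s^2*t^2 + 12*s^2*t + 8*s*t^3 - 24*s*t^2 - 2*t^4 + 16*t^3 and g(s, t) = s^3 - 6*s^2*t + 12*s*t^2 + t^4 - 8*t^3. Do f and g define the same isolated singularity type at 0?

The Hessian of f at 0 has rank 0. Corank 2; j^3 = -2*(s - 2*t)^3 is a perfect cube, so E-series; the 4-jet and mu = 6 give E_6. The Hessian of g at 0 has rank 0. Corank 2; j^3 = (s - 2*t)^3 is a perfect cube, so E-series; the 4-jet and mu = 6 give E_6. Both have type E_6, hence right-equivalent.

Yes.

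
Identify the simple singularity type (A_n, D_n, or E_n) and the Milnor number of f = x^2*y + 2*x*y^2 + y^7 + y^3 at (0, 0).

Type D_8, Milnor number mu = 8.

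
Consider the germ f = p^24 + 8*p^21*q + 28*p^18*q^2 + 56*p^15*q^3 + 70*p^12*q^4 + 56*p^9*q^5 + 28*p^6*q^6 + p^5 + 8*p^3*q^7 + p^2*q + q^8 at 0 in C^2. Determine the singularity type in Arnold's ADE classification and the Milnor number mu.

Type D9, Milnor number mu = 9.

The Hessian of f at 0 has rank 0. Corank 2; j^3 = p^2*q has shape L^2 M (L != M), so D-series; mu = 9 gives D_9.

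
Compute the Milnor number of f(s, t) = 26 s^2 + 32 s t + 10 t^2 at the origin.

The Hessian of f at 0 has rank 2. Corank 0: nondegenerate Morse point, so A_1.

1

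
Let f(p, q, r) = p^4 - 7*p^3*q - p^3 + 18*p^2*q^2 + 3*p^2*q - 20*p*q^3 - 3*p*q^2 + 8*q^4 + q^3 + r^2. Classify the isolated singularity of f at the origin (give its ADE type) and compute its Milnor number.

Type E_7, Milnor number mu = 7.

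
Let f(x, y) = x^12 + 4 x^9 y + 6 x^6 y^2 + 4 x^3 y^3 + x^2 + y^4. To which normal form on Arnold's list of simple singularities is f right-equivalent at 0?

The Hessian of f at 0 has rank 1. Corank 1: A-series; mu = 3 gives A_3.

A3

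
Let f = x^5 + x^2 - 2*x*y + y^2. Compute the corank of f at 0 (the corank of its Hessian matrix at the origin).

Hessian at 0 has rank 1.

1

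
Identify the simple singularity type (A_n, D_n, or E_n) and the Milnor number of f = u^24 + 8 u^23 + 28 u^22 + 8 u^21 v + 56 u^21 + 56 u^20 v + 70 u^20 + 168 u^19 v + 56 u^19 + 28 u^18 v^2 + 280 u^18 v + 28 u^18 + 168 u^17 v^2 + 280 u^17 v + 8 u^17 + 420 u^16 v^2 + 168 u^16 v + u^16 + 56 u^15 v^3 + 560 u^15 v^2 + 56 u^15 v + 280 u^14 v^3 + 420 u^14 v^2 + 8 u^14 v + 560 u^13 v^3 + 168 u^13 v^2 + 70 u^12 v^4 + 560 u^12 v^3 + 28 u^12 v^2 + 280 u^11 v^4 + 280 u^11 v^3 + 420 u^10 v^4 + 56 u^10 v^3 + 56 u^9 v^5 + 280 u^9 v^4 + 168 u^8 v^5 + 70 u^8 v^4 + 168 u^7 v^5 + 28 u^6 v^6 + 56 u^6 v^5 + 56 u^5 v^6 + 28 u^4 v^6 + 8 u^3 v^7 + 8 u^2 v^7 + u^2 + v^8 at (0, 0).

The Hessian of f at 0 is [[2, 0], [0, 0]] with rank 1, so corank 1. A Groebner basis of the Jacobian ideal J(f) in C{u,v} is {v^7, u}; counting standard monomials gives mu = 7. Corank 1: A-series; mu = 7 gives A_7.

Type A7, Milnor number mu = 7.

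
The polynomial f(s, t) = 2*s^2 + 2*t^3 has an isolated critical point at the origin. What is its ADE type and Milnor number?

Type A_2, Milnor number mu = 2.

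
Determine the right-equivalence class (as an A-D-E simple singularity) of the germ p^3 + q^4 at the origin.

The Hessian of f at 0 has rank 0. Corank 2; j^3 = p^3 is a perfect cube, so E-series; the 4-jet and mu = 6 give E_6.

E_6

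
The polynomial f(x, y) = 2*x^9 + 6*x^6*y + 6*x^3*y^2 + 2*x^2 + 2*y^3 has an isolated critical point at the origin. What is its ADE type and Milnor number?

The Hessian of f at 0 has rank 1. Corank 1: A-series; mu = 2 gives A_2.

Type A_{2}, Milnor number mu = 2.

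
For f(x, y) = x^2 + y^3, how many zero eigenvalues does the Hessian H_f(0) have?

Hessian at 0 has rank 1.

1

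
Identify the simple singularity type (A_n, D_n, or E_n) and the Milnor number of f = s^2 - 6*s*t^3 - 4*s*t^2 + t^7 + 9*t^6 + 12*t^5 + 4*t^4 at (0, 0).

Type A_6, Milnor number mu = 6.

The Hessian of f at 0 has rank 1. Corank 1: A-series; mu = 6 gives A_6.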